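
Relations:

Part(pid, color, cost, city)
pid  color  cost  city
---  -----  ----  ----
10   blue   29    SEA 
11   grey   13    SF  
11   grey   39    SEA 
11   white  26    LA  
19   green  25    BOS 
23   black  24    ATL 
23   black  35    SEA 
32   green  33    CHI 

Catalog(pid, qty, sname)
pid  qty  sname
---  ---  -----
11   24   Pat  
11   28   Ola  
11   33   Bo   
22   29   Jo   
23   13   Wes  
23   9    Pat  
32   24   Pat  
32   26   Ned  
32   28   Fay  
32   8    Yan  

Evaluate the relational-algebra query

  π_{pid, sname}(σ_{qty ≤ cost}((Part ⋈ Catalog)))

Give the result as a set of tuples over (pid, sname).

Natural join on pid: {(11, grey, 13, SF, 24, Pat), (11, grey, 13, SF, 28, Ola), (11, grey, 13, SF, 33, Bo), (11, grey, 39, SEA, 24, Pat), (11, grey, 39, SEA, 28, Ola), (11, grey, 39, SEA, 33, Bo), (11, white, 26, LA, 24, Pat), (11, white, 26, LA, 28, Ola), (11, white, 26, LA, 33, Bo), (23, black, 24, ATL, 13, Wes), (23, black, 24, ATL, 9, Pat), (23, black, 35, SEA, 13, Wes), (23, black, 35, SEA, 9, Pat), (32, green, 33, CHI, 24, Pat), (32, green, 33, CHI, 26, Ned), (32, green, 33, CHI, 28, Fay), (32, green, 33, CHI, 8, Yan)}
Filtering on qty ≤ cost leaves {(11, grey, 39, SEA, 24, Pat), (11, grey, 39, SEA, 28, Ola), (11, grey, 39, SEA, 33, Bo), (11, white, 26, LA, 24, Pat), (23, black, 24, ATL, 13, Wes), (23, black, 24, ATL, 9, Pat), (23, black, 35, SEA, 13, Wes), (23, black, 35, SEA, 9, Pat), (32, green, 33, CHI, 24, Pat), (32, green, 33, CHI, 26, Ned), (32, green, 33, CHI, 28, Fay), (32, green, 33, CHI, 8, Yan)}.
π_{pid, sname} gives {(11, Bo), (11, Ola), (11, Pat), (23, Pat), (23, Wes), (32, Fay), (32, Ned), (32, Pat), (32, Yan)} (3 duplicate(s) eliminated).

{(11, Bo), (11, Ola), (11, Pat), (23, Pat), (23, Wes), (32, Fay), (32, Ned), (32, Pat), (32, Yan)}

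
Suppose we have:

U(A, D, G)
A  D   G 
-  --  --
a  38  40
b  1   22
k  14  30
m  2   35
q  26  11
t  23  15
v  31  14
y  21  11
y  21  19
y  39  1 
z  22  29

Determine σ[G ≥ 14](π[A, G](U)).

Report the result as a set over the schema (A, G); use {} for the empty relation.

{(a, 40), (b, 22), (k, 30), (m, 35), (t, 15), (v, 14), (y, 19), (z, 29)}

π_{A, G} gives {(a, 40), (b, 22), (k, 30), (m, 35), (q, 11), (t, 15), (v, 14), (y, 1), (y, 11), (y, 19), (z, 29)}.
Filtering on G ≥ 14 leaves {(a, 40), (b, 22), (k, 30), (m, 35), (t, 15), (v, 14), (y, 19), (z, 29)}.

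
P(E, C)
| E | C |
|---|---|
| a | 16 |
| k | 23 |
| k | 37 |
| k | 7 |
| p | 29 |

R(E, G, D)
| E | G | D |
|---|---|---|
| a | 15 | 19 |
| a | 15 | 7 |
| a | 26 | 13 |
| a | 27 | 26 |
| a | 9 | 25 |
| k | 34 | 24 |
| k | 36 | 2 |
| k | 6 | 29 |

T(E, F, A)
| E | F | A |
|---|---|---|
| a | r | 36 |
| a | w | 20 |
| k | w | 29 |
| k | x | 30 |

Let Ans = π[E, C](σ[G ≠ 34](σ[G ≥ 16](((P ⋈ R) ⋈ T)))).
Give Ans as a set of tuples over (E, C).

{(a, 16), (k, 23), (k, 37), (k, 7)}

Natural join on E: {(a, 16, 15, 19), (a, 16, 15, 7), (a, 16, 26, 13), (a, 16, 27, 26), (a, 16, 9, 25), (k, 23, 34, 24), (k, 23, 36, 2), (k, 23, 6, 29), (k, 37, 34, 24), (k, 37, 36, 2), (k, 37, 6, 29), (k, 7, 34, 24), (k, 7, 36, 2), (k, 7, 6, 29)}
Natural join on E: {(a, 16, 15, 19, r, 36), (a, 16, 15, 19, w, 20), (a, 16, 15, 7, r, 36), (a, 16, 15, 7, w, 20), (a, 16, 26, 13, r, 36), (a, 16, 26, 13, w, 20), (a, 16, 27, 26, r, 36), (a, 16, 27, 26, w, 20), (a, 16, 9, 25, r, 36), (a, 16, 9, 25, w, 20), (k, 23, 34, 24, w, 29), (k, 23, 34, 24, x, 30), (k, 23, 36, 2, w, 29), (k, 23, 36, 2, x, 30), (k, 23, 6, 29, w, 29), (k, 23, 6, 29, x, 30), (k, 37, 34, 24, w, 29), (k, 37, 34, 24, x, 30), (k, 37, 36, 2, w, 29), (k, 37, 36, 2, x, 30), (k, 37, 6, 29, w, 29), (k, 37, 6, 29, x, 30), (k, 7, 34, 24, w, 29), (k, 7, 34, 24, x, 30), (k, 7, 36, 2, w, 29), (k, 7, 36, 2, x, 30), (k, 7, 6, 29, w, 29), (k, 7, 6, 29, x, 30)}
σ[G ≥ 16]: keep tuples satisfying G ≥ 16 → {(a, 16, 26, 13, r, 36), (a, 16, 26, 13, w, 20), (a, 16, 27, 26, r, 36), (a, 16, 27, 26, w, 20), (k, 23, 34, 24, w, 29), (k, 23, 34, 24, x, 30), (k, 23, 36, 2, w, 29), (k, 23, 36, 2, x, 30), (k, 37, 34, 24, w, 29), (k, 37, 34, 24, x, 30), (k, 37, 36, 2, w, 29), (k, 37, 36, 2, x, 30), (k, 7, 34, 24, w, 29), (k, 7, 34, 24, x, 30), (k, 7, 36, 2, w, 29), (k, 7, 36, 2, x, 30)}
σ[G ≠ 34]: keep tuples satisfying G ≠ 34 → {(a, 16, 26, 13, r, 36), (a, 16, 26, 13, w, 20), (a, 16, 27, 26, r, 36), (a, 16, 27, 26, w, 20), (k, 23, 36, 2, w, 29), (k, 23, 36, 2, x, 30), (k, 37, 36, 2, w, 29), (k, 37, 36, 2, x, 30), (k, 7, 36, 2, w, 29), (k, 7, 36, 2, x, 30)}
Projecting to E, C (6 duplicate(s) eliminated): {(a, 16), (k, 23), (k, 37), (k, 7)}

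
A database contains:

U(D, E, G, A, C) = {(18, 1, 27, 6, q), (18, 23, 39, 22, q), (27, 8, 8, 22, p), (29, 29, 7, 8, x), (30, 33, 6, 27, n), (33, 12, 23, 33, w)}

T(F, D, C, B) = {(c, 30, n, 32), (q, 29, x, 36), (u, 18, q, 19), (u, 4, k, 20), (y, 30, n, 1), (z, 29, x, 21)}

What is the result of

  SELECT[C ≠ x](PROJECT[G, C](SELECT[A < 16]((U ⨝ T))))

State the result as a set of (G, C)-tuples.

{(27, q)}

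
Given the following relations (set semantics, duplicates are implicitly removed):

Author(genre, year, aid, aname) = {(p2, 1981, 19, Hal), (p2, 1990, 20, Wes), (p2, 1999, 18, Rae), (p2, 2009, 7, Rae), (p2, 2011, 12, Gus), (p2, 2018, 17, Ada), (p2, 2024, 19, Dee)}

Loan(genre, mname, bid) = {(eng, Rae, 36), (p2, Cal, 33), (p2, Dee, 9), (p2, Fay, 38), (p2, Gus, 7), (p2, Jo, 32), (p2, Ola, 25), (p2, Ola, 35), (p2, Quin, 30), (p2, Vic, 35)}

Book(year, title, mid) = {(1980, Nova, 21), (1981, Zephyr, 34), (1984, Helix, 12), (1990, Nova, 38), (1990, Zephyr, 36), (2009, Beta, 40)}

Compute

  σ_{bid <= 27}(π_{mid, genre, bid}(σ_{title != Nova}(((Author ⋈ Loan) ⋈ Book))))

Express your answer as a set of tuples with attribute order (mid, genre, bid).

{(34, p2, 25), (34, p2, 7), (34, p2, 9), (36, p2, 25), (36, p2, 7), (36, p2, 9), (40, p2, 25), (40, p2, 7), (40, p2, 9)}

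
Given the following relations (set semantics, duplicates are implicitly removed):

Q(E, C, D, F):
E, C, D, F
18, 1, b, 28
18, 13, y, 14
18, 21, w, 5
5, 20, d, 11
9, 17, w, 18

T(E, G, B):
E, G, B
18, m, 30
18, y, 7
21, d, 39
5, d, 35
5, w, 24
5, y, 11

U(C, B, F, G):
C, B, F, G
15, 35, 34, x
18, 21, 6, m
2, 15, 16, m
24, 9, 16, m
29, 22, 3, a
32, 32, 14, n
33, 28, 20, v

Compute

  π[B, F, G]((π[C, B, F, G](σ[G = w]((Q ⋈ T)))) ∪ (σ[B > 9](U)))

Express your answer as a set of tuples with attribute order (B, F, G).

Natural join on E: {(18, 1, b, 28, m, 30), (18, 1, b, 28, y, 7), (18, 13, y, 14, m, 30), (18, 13, y, 14, y, 7), (18, 21, w, 5, m, 30), (18, 21, w, 5, y, 7), (5, 20, d, 11, d, 35), (5, 20, d, 11, w, 24), (5, 20, d, 11, y, 11)}
Selection G = w: {(5, 20, d, 11, w, 24)}
π[C, B, F, G]: project onto (C, B, F, G) → {(20, 24, 11, w)}
Selection B > 9: {(15, 35, 34, x), (18, 21, 6, m), (2, 15, 16, m), (29, 22, 3, a), (32, 32, 14, n), (33, 28, 20, v)}
Union: {(20, 24, 11, w)} with {(15, 35, 34, x), (18, 21, 6, m), (2, 15, 16, m), (29, 22, 3, a), (32, 32, 14, n), (33, 28, 20, v)} → {(15, 35, 34, x), (18, 21, 6, m), (2, 15, 16, m), (20, 24, 11, w), (29, 22, 3, a), (32, 32, 14, n), (33, 28, 20, v)}
π[B, F, G]: project onto (B, F, G) → {(15, 16, m), (21, 6, m), (22, 3, a), (24, 11, w), (28, 20, v), (32, 14, n), (35, 34, x)}

{(15, 16, m), (21, 6, m), (22, 3, a), (24, 11, w), (28, 20, v), (32, 14, n), (35, 34, x)}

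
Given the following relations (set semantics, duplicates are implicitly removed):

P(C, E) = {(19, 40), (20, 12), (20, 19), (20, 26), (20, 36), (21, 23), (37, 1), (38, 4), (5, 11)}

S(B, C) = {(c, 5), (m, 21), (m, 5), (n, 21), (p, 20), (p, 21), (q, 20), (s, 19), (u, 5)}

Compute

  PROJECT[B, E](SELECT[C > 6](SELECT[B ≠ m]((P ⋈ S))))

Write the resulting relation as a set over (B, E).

{(n, 23), (p, 12), (p, 19), (p, 23), (p, 26), (p, 36), (q, 12), (q, 19), (q, 26), (q, 36), (s, 40)}

P ⋈ S (natural join on C): {(19, 40, s), (20, 12, p), (20, 12, q), (20, 19, p), (20, 19, q), (20, 26, p), (20, 26, q), (20, 36, p), (20, 36, q), (21, 23, m), (21, 23, n), (21, 23, p), (5, 11, c), (5, 11, m), (5, 11, u)}
Selection B ≠ m: {(19, 40, s), (20, 12, p), (20, 12, q), (20, 19, p), (20, 19, q), (20, 26, p), (20, 26, q), (20, 36, p), (20, 36, q), (21, 23, n), (21, 23, p), (5, 11, c), (5, 11, u)}
Selection C > 6: {(19, 40, s), (20, 12, p), (20, 12, q), (20, 19, p), (20, 19, q), (20, 26, p), (20, 26, q), (20, 36, p), (20, 36, q), (21, 23, n), (21, 23, p)}
π_{B, E} gives {(n, 23), (p, 12), (p, 19), (p, 23), (p, 26), (p, 36), (q, 12), (q, 19), (q, 26), (q, 36), (s, 40)}.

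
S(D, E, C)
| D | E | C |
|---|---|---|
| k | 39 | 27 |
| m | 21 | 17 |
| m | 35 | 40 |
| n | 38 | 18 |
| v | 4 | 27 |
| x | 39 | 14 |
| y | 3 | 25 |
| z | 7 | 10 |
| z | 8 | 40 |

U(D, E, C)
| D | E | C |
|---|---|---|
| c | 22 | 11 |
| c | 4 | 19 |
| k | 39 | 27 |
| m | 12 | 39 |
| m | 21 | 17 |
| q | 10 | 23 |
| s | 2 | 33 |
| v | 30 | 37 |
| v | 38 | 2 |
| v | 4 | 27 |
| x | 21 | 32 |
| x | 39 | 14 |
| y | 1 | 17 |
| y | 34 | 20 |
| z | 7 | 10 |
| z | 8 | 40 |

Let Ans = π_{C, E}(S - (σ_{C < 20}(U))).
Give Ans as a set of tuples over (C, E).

Apply σ_{C < 20}; surviving tuples: {(c, 22, 11), (c, 4, 19), (m, 21, 17), (v, 38, 2), (x, 39, 14), (y, 1, 17), (z, 7, 10)}
Taking the difference: {(k, 39, 27), (m, 35, 40), (n, 38, 18), (v, 4, 27), (y, 3, 25), (z, 8, 40)}
π_{C, E} gives {(18, 38), (25, 3), (27, 39), (27, 4), (40, 35), (40, 8)}.

{(18, 38), (25, 3), (27, 39), (27, 4), (40, 35), (40, 8)}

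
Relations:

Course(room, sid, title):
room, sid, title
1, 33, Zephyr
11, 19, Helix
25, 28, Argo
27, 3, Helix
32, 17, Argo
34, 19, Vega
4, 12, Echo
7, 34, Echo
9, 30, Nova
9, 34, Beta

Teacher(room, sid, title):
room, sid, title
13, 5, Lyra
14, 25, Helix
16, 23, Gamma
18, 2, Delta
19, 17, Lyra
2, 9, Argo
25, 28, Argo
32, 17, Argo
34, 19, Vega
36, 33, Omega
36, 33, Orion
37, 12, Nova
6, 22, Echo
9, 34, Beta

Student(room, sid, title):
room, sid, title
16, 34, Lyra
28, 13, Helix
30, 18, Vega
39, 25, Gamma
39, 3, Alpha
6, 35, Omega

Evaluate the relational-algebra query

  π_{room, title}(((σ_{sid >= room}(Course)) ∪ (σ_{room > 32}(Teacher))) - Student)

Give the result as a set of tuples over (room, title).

Filtering on sid >= room leaves {(1, 33, Zephyr), (11, 19, Helix), (25, 28, Argo), (4, 12, Echo), (7, 34, Echo), (9, 30, Nova), (9, 34, Beta)}.
Filtering on room > 32 leaves {(34, 19, Vega), (36, 33, Omega), (36, 33, Orion), (37, 12, Nova)}.
Taking the union: {(1, 33, Zephyr), (11, 19, Helix), (25, 28, Argo), (34, 19, Vega), (36, 33, Omega), (36, 33, Orion), (37, 12, Nova), (4, 12, Echo), (7, 34, Echo), (9, 30, Nova), (9, 34, Beta)}
Taking the difference: {(1, 33, Zephyr), (11, 19, Helix), (25, 28, Argo), (34, 19, Vega), (36, 33, Omega), (36, 33, Orion), (37, 12, Nova), (4, 12, Echo), (7, 34, Echo), (9, 30, Nova), (9, 34, Beta)}
Keep only column(s) room, title: {(1, Zephyr), (11, Helix), (25, Argo), (34, Vega), (36, Omega), (36, Orion), (37, Nova), (4, Echo), (7, Echo), (9, Beta), (9, Nova)}

{(1, Zephyr), (11, Helix), (25, Argo), (34, Vega), (36, Omega), (36, Orion), (37, Nova), (4, Echo), (7, Echo), (9, Beta), (9, Nova)}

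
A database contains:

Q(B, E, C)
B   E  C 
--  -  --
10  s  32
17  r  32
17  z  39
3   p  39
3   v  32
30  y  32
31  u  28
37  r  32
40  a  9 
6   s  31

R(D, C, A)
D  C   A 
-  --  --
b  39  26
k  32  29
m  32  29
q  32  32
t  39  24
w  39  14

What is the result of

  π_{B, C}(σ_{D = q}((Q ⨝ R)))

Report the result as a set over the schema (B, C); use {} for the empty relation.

Joining Q and R on C yields {(10, s, 32, k, 29), (10, s, 32, m, 29), (10, s, 32, q, 32), (17, r, 32, k, 29), (17, r, 32, m, 29), (17, r, 32, q, 32), (17, z, 39, b, 26), (17, z, 39, t, 24), (17, z, 39, w, 14), (3, p, 39, b, 26), (3, p, 39, t, 24), (3, p, 39, w, 14), (3, v, 32, k, 29), (3, v, 32, m, 29), (3, v, 32, q, 32), (30, y, 32, k, 29), (30, y, 32, m, 29), (30, y, 32, q, 32), (37, r, 32, k, 29), (37, r, 32, m, 29), (37, r, 32, q, 32)}.
Filtering on D = q leaves {(10, s, 32, q, 32), (17, r, 32, q, 32), (3, v, 32, q, 32), (30, y, 32, q, 32), (37, r, 32, q, 32)}.
Keep only column(s) B, C: {(10, 32), (17, 32), (3, 32), (30, 32), (37, 32)}

{(10, 32), (17, 32), (3, 32), (30, 32), (37, 32)}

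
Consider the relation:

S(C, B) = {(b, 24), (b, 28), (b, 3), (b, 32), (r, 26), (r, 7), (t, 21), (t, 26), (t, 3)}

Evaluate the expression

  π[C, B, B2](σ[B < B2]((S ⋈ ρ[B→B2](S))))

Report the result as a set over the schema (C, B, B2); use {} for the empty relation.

{(b, 24, 28), (b, 24, 32), (b, 28, 32), (b, 3, 24), (b, 3, 28), (b, 3, 32), (r, 7, 26), (t, 21, 26), (t, 3, 21), (t, 3, 26)}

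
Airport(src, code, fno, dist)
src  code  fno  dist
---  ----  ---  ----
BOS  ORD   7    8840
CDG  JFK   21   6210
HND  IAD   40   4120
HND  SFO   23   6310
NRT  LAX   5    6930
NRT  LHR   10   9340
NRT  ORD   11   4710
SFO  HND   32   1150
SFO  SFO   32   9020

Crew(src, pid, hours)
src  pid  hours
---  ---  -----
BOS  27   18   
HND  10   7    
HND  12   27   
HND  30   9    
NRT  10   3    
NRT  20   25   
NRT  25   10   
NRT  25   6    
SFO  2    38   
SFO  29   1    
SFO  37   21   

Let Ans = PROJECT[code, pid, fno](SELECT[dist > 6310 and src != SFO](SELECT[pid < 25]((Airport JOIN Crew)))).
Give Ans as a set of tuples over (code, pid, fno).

{(LAX, 10, 5), (LAX, 20, 5), (LHR, 10, 10), (LHR, 20, 10)}

Natural join on src: {(BOS, ORD, 7, 8840, 27, 18), (HND, IAD, 40, 4120, 10, 7), (HND, IAD, 40, 4120, 12, 27), (HND, IAD, 40, 4120, 30, 9), (HND, SFO, 23, 6310, 10, 7), (HND, SFO, 23, 6310, 12, 27), (HND, SFO, 23, 6310, 30, 9), (NRT, LAX, 5, 6930, 10, 3), (NRT, LAX, 5, 6930, 20, 25), (NRT, LAX, 5, 6930, 25, 10), (NRT, LAX, 5, 6930, 25, 6), (NRT, LHR, 10, 9340, 10, 3), (NRT, LHR, 10, 9340, 20, 25), (NRT, LHR, 10, 9340, 25, 10), (NRT, LHR, 10, 9340, 25, 6), (NRT, ORD, 11, 4710, 10, 3), (NRT, ORD, 11, 4710, 20, 25), (NRT, ORD, 11, 4710, 25, 10), (NRT, ORD, 11, 4710, 25, 6), (SFO, HND, 32, 1150, 2, 38), (SFO, HND, 32, 1150, 29, 1), (SFO, HND, 32, 1150, 37, 21), (SFO, SFO, 32, 9020, 2, 38), (SFO, SFO, 32, 9020, 29, 1), (SFO, SFO, 32, 9020, 37, 21)}
σ[pid < 25]: keep tuples satisfying pid < 25 → {(HND, IAD, 40, 4120, 10, 7), (HND, IAD, 40, 4120, 12, 27), (HND, SFO, 23, 6310, 10, 7), (HND, SFO, 23, 6310, 12, 27), (NRT, LAX, 5, 6930, 10, 3), (NRT, LAX, 5, 6930, 20, 25), (NRT, LHR, 10, 9340, 10, 3), (NRT, LHR, 10, 9340, 20, 25), (NRT, ORD, 11, 4710, 10, 3), (NRT, ORD, 11, 4710, 20, 25), (SFO, HND, 32, 1150, 2, 38), (SFO, SFO, 32, 9020, 2, 38)}
σ[dist > 6310 and src != SFO]: keep tuples satisfying dist > 6310 and src != SFO → {(NRT, LAX, 5, 6930, 10, 3), (NRT, LAX, 5, 6930, 20, 25), (NRT, LHR, 10, 9340, 10, 3), (NRT, LHR, 10, 9340, 20, 25)}
π[code, pid, fno]: project onto (code, pid, fno) → {(LAX, 10, 5), (LAX, 20, 5), (LHR, 10, 10), (LHR, 20, 10)}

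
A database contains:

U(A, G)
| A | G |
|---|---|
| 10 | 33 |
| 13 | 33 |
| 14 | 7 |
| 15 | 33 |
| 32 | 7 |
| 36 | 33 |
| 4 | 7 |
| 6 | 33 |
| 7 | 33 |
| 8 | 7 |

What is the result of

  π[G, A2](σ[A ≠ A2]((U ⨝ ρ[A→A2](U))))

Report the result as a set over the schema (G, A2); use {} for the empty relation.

{(33, 10), (33, 13), (33, 15), (33, 36), (33, 6), (33, 7), (7, 14), (7, 32), (7, 4), (7, 8)}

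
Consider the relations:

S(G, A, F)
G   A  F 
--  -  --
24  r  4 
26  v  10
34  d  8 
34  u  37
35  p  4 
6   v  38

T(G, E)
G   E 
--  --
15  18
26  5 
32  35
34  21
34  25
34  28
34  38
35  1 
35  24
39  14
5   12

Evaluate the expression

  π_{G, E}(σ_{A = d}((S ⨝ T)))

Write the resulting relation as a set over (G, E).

Natural join on G: {(26, v, 10, 5), (34, d, 8, 21), (34, d, 8, 25), (34, d, 8, 28), (34, d, 8, 38), (34, u, 37, 21), (34, u, 37, 25), (34, u, 37, 28), (34, u, 37, 38), (35, p, 4, 1), (35, p, 4, 24)}
σ[A = d]: keep tuples satisfying A = d → {(34, d, 8, 21), (34, d, 8, 25), (34, d, 8, 28), (34, d, 8, 38)}
π_{G, E} gives {(34, 21), (34, 25), (34, 28), (34, 38)}.

{(34, 21), (34, 25), (34, 28), (34, 38)}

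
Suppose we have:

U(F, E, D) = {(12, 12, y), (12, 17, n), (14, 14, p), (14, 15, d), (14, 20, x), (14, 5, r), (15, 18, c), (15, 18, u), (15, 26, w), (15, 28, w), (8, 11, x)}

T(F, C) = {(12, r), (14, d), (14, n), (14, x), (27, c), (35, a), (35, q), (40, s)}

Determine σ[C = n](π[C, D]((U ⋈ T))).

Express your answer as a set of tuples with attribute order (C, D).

{(n, d), (n, p), (n, r), (n, x)}

Joining U and T on F yields {(12, 12, y, r), (12, 17, n, r), (14, 14, p, d), (14, 14, p, n), (14, 14, p, x), (14, 15, d, d), (14, 15, d, n), (14, 15, d, x), (14, 20, x, d), (14, 20, x, n), (14, 20, x, x), (14, 5, r, d), (14, 5, r, n), (14, 5, r, x)}.
π[C, D]: project onto (C, D) → {(d, d), (d, p), (d, r), (d, x), (n, d), (n, p), (n, r), (n, x), (r, n), (r, y), (x, d), (x, p), (x, r), (x, x)}
Filtering on C = n leaves {(n, d), (n, p), (n, r), (n, x)}.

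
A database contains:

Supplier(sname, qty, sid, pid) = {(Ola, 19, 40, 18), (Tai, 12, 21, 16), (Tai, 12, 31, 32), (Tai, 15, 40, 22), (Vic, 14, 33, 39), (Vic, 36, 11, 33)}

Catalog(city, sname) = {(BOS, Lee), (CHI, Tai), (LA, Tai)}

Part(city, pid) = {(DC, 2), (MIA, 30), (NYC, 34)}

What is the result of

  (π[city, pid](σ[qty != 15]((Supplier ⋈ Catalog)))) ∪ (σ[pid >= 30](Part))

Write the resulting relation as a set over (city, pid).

{(CHI, 16), (CHI, 32), (LA, 16), (LA, 32), (MIA, 30), (NYC, 34)}

Natural join on sname: {(Tai, 12, 21, 16, CHI), (Tai, 12, 21, 16, LA), (Tai, 12, 31, 32, CHI), (Tai, 12, 31, 32, LA), (Tai, 15, 40, 22, CHI), (Tai, 15, 40, 22, LA)}
Selection qty != 15: {(Tai, 12, 21, 16, CHI), (Tai, 12, 21, 16, LA), (Tai, 12, 31, 32, CHI), (Tai, 12, 31, 32, LA)}
π_{city, pid} gives {(CHI, 16), (CHI, 32), (LA, 16), (LA, 32)}.
Selection pid >= 30: {(MIA, 30), (NYC, 34)}
Set union of the two operands is {(CHI, 16), (CHI, 32), (LA, 16), (LA, 32), (MIA, 30), (NYC, 34)}.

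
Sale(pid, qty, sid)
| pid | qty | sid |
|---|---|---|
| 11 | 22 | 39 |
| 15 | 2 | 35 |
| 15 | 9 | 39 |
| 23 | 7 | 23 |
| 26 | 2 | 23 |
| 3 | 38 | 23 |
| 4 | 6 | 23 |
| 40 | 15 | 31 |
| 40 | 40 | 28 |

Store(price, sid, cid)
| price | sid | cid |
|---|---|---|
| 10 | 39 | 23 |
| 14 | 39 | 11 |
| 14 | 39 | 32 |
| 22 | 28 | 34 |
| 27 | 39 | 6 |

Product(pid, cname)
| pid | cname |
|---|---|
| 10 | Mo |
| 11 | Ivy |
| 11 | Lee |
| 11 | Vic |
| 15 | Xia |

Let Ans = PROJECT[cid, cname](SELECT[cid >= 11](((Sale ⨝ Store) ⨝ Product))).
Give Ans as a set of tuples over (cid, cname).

{(11, Ivy), (11, Lee), (11, Vic), (11, Xia), (23, Ivy), (23, Lee), (23, Vic), (23, Xia), (32, Ivy), (32, Lee), (32, Vic), (32, Xia)}

Natural join on sid: {(11, 22, 39, 10, 23), (11, 22, 39, 14, 11), (11, 22, 39, 14, 32), (11, 22, 39, 27, 6), (15, 9, 39, 10, 23), (15, 9, 39, 14, 11), (15, 9, 39, 14, 32), (15, 9, 39, 27, 6), (40, 40, 28, 22, 34)}
Natural join on pid: {(11, 22, 39, 10, 23, Ivy), (11, 22, 39, 10, 23, Lee), (11, 22, 39, 10, 23, Vic), (11, 22, 39, 14, 11, Ivy), (11, 22, 39, 14, 11, Lee), (11, 22, 39, 14, 11, Vic), (11, 22, 39, 14, 32, Ivy), (11, 22, 39, 14, 32, Lee), (11, 22, 39, 14, 32, Vic), (11, 22, 39, 27, 6, Ivy), (11, 22, 39, 27, 6, Lee), (11, 22, 39, 27, 6, Vic), (15, 9, 39, 10, 23, Xia), (15, 9, 39, 14, 11, Xia), (15, 9, 39, 14, 32, Xia), (15, 9, 39, 27, 6, Xia)}
Filtering on cid >= 11 leaves {(11, 22, 39, 10, 23, Ivy), (11, 22, 39, 10, 23, Lee), (11, 22, 39, 10, 23, Vic), (11, 22, 39, 14, 11, Ivy), (11, 22, 39, 14, 11, Lee), (11, 22, 39, 14, 11, Vic), (11, 22, 39, 14, 32, Ivy), (11, 22, 39, 14, 32, Lee), (11, 22, 39, 14, 32, Vic), (15, 9, 39, 10, 23, Xia), (15, 9, 39, 14, 11, Xia), (15, 9, 39, 14, 32, Xia)}.
Projecting to cid, cname: {(11, Ivy), (11, Lee), (11, Vic), (11, Xia), (23, Ivy), (23, Lee), (23, Vic), (23, Xia), (32, Ivy), (32, Lee), (32, Vic), (32, Xia)}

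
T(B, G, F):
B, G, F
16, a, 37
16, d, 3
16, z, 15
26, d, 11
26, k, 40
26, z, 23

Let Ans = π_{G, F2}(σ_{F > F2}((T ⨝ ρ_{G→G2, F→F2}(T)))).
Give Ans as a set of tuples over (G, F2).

ρ[G→G2, F→F2]: schema becomes (B, G2, F2); tuples unchanged.
Joining T and ρ_{G→G2, F→F2}(T) on B yields {(16, a, 37, a, 37), (16, a, 37, d, 3), (16, a, 37, z, 15), (16, d, 3, a, 37), (16, d, 3, d, 3), (16, d, 3, z, 15), (16, z, 15, a, 37), (16, z, 15, d, 3), (16, z, 15, z, 15), (26, d, 11, d, 11), (26, d, 11, k, 40), (26, d, 11, z, 23), (26, k, 40, d, 11), (26, k, 40, k, 40), (26, k, 40, z, 23), (26, z, 23, d, 11), (26, z, 23, k, 40), (26, z, 23, z, 23)}.
Selection F > F2: {(16, a, 37, d, 3), (16, a, 37, z, 15), (16, z, 15, d, 3), (26, k, 40, d, 11), (26, k, 40, z, 23), (26, z, 23, d, 11)}
Keep only column(s) G, F2: {(a, 15), (a, 3), (k, 11), (k, 23), (z, 11), (z, 3)}

{(a, 15), (a, 3), (k, 11), (k, 23), (z, 11), (z, 3)}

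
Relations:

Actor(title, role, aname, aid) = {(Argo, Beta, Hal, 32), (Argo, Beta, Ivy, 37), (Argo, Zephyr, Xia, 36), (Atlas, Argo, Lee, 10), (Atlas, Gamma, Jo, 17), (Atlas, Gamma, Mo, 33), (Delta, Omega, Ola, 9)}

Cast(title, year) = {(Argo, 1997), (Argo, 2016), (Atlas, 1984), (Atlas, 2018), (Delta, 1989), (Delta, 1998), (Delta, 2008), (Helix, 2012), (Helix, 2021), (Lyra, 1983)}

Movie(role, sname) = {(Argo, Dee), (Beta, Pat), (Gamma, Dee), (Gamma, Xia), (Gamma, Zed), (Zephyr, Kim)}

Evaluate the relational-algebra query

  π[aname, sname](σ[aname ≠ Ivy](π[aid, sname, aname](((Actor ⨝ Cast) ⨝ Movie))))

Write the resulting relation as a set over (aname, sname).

Joining Actor and Cast on title yields {(Argo, Beta, Hal, 32, 1997), (Argo, Beta, Hal, 32, 2016), (Argo, Beta, Ivy, 37, 1997), (Argo, Beta, Ivy, 37, 2016), (Argo, Zephyr, Xia, 36, 1997), (Argo, Zephyr, Xia, 36, 2016), (Atlas, Argo, Lee, 10, 1984), (Atlas, Argo, Lee, 10, 2018), (Atlas, Gamma, Jo, 17, 1984), (Atlas, Gamma, Jo, 17, 2018), (Atlas, Gamma, Mo, 33, 1984), (Atlas, Gamma, Mo, 33, 2018), (Delta, Omega, Ola, 9, 1989), (Delta, Omega, Ola, 9, 1998), (Delta, Omega, Ola, 9, 2008)}.
Joining (Actor ⨝ Cast) and Movie on role yields {(Argo, Beta, Hal, 32, 1997, Pat), (Argo, Beta, Hal, 32, 2016, Pat), (Argo, Beta, Ivy, 37, 1997, Pat), (Argo, Beta, Ivy, 37, 2016, Pat), (Argo, Zephyr, Xia, 36, 1997, Kim), (Argo, Zephyr, Xia, 36, 2016, Kim), (Atlas, Argo, Lee, 10, 1984, Dee), (Atlas, Argo, Lee, 10, 2018, Dee), (Atlas, Gamma, Jo, 17, 1984, Dee), (Atlas, Gamma, Jo, 17, 1984, Xia), (Atlas, Gamma, Jo, 17, 1984, Zed), (Atlas, Gamma, Jo, 17, 2018, Dee), (Atlas, Gamma, Jo, 17, 2018, Xia), (Atlas, Gamma, Jo, 17, 2018, Zed), (Atlas, Gamma, Mo, 33, 1984, Dee), (Atlas, Gamma, Mo, 33, 1984, Xia), (Atlas, Gamma, Mo, 33, 1984, Zed), (Atlas, Gamma, Mo, 33, 2018, Dee), (Atlas, Gamma, Mo, 33, 2018, Xia), (Atlas, Gamma, Mo, 33, 2018, Zed)}.
π[aid, sname, aname]: project onto (aid, sname, aname) (10 duplicate(s) eliminated) → {(10, Dee, Lee), (17, Dee, Jo), (17, Xia, Jo), (17, Zed, Jo), (32, Pat, Hal), (33, Dee, Mo), (33, Xia, Mo), (33, Zed, Mo), (36, Kim, Xia), (37, Pat, Ivy)}
Filtering on aname ≠ Ivy leaves {(10, Dee, Lee), (17, Dee, Jo), (17, Xia, Jo), (17, Zed, Jo), (32, Pat, Hal), (33, Dee, Mo), (33, Xia, Mo), (33, Zed, Mo), (36, Kim, Xia)}.
π[aname, sname]: project onto (aname, sname) → {(Hal, Pat), (Jo, Dee), (Jo, Xia), (Jo, Zed), (Lee, Dee), (Mo, Dee), (Mo, Xia), (Mo, Zed), (Xia, Kim)}

{(Hal, Pat), (Jo, Dee), (Jo, Xia), (Jo, Zed), (Lee, Dee), (Mo, Dee), (Mo, Xia), (Mo, Zed), (Xia, Kim)}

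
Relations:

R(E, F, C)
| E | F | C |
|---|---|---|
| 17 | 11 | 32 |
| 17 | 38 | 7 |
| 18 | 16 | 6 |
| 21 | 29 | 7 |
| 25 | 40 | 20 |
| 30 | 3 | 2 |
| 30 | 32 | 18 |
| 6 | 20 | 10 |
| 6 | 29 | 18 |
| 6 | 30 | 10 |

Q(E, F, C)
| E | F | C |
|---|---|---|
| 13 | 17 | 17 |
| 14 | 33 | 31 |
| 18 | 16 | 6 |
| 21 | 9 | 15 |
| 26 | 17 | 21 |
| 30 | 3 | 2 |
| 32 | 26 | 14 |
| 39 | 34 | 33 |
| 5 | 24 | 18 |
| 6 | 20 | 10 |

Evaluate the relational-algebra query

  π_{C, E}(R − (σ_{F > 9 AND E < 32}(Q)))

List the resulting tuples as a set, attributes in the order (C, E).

Selection F > 9 AND E < 32: {(13, 17, 17), (14, 33, 31), (18, 16, 6), (26, 17, 21), (5, 24, 18), (6, 20, 10)}
Set difference of the two operands is {(17, 11, 32), (17, 38, 7), (21, 29, 7), (25, 40, 20), (30, 3, 2), (30, 32, 18), (6, 29, 18), (6, 30, 10)}.
Projecting to C, E: {(10, 6), (18, 30), (18, 6), (2, 30), (20, 25), (32, 17), (7, 17), (7, 21)}

{(10, 6), (18, 30), (18, 6), (2, 30), (20, 25), (32, 17), (7, 17), (7, 21)}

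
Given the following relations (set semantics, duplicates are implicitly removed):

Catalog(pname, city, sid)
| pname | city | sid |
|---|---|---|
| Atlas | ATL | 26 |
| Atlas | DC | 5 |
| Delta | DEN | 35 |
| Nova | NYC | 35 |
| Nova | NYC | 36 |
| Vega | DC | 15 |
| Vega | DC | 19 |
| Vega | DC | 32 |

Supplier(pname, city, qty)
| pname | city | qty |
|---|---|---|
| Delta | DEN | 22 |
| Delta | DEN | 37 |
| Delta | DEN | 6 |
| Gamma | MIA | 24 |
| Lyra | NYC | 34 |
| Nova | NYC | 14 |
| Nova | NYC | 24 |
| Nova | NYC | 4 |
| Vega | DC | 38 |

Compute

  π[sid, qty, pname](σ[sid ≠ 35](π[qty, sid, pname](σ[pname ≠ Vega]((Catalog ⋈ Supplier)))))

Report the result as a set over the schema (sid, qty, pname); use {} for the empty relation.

Catalog ⋈ Supplier (natural join on pname, city): {(Delta, DEN, 35, 22), (Delta, DEN, 35, 37), (Delta, DEN, 35, 6), (Nova, NYC, 35, 14), (Nova, NYC, 35, 24), (Nova, NYC, 35, 4), (Nova, NYC, 36, 14), (Nova, NYC, 36, 24), (Nova, NYC, 36, 4), (Vega, DC, 15, 38), (Vega, DC, 19, 38), (Vega, DC, 32, 38)}
Selection pname ≠ Vega: {(Delta, DEN, 35, 22), (Delta, DEN, 35, 37), (Delta, DEN, 35, 6), (Nova, NYC, 35, 14), (Nova, NYC, 35, 24), (Nova, NYC, 35, 4), (Nova, NYC, 36, 14), (Nova, NYC, 36, 24), (Nova, NYC, 36, 4)}
π[qty, sid, pname]: project onto (qty, sid, pname) → {(14, 35, Nova), (14, 36, Nova), (22, 35, Delta), (24, 35, Nova), (24, 36, Nova), (37, 35, Delta), (4, 35, Nova), (4, 36, Nova), (6, 35, Delta)}
Selection sid ≠ 35: {(14, 36, Nova), (24, 36, Nova), (4, 36, Nova)}
π[sid, qty, pname]: project onto (sid, qty, pname) → {(36, 14, Nova), (36, 24, Nova), (36, 4, Nova)}

{(36, 14, Nova), (36, 24, Nova), (36, 4, Nova)}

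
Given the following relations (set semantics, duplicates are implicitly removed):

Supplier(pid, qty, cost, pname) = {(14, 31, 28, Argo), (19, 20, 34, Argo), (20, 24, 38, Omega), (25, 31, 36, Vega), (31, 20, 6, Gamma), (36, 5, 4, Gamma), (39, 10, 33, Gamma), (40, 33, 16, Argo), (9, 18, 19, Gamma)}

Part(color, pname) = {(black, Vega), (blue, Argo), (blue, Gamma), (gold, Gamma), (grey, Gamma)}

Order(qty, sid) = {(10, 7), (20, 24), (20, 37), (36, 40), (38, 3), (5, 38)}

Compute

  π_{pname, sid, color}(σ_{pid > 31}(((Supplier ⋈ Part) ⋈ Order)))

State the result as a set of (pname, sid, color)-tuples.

{(Gamma, 38, blue), (Gamma, 38, gold), (Gamma, 38, grey), (Gamma, 7, blue), (Gamma, 7, gold), (Gamma, 7, grey)}

Joining Supplier and Part on pname yields {(14, 31, 28, Argo, blue), (19, 20, 34, Argo, blue), (25, 31, 36, Vega, black), (31, 20, 6, Gamma, blue), (31, 20, 6, Gamma, gold), (31, 20, 6, Gamma, grey), (36, 5, 4, Gamma, blue), (36, 5, 4, Gamma, gold), (36, 5, 4, Gamma, grey), (39, 10, 33, Gamma, blue), (39, 10, 33, Gamma, gold), (39, 10, 33, Gamma, grey), (40, 33, 16, Argo, blue), (9, 18, 19, Gamma, blue), (9, 18, 19, Gamma, gold), (9, 18, 19, Gamma, grey)}.
Joining (Supplier ⋈ Part) and Order on qty yields {(19, 20, 34, Argo, blue, 24), (19, 20, 34, Argo, blue, 37), (31, 20, 6, Gamma, blue, 24), (31, 20, 6, Gamma, blue, 37), (31, 20, 6, Gamma, gold, 24), (31, 20, 6, Gamma, gold, 37), (31, 20, 6, Gamma, grey, 24), (31, 20, 6, Gamma, grey, 37), (36, 5, 4, Gamma, blue, 38), (36, 5, 4, Gamma, gold, 38), (36, 5, 4, Gamma, grey, 38), (39, 10, 33, Gamma, blue, 7), (39, 10, 33, Gamma, gold, 7), (39, 10, 33, Gamma, grey, 7)}.
σ[pid > 31]: keep tuples satisfying pid > 31 → {(36, 5, 4, Gamma, blue, 38), (36, 5, 4, Gamma, gold, 38), (36, 5, 4, Gamma, grey, 38), (39, 10, 33, Gamma, blue, 7), (39, 10, 33, Gamma, gold, 7), (39, 10, 33, Gamma, grey, 7)}
Keep only column(s) pname, sid, color: {(Gamma, 38, blue), (Gamma, 38, gold), (Gamma, 38, grey), (Gamma, 7, blue), (Gamma, 7, gold), (Gamma, 7, grey)}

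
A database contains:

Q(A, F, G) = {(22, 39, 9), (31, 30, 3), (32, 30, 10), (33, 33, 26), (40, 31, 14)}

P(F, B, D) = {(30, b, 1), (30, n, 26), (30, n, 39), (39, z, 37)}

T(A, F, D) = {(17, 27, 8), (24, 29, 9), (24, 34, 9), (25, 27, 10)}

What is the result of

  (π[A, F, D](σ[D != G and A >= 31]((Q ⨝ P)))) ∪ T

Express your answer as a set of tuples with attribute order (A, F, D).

{(17, 27, 8), (24, 29, 9), (24, 34, 9), (25, 27, 10), (31, 30, 1), (31, 30, 26), (31, 30, 39), (32, 30, 1), (32, 30, 26), (32, 30, 39)}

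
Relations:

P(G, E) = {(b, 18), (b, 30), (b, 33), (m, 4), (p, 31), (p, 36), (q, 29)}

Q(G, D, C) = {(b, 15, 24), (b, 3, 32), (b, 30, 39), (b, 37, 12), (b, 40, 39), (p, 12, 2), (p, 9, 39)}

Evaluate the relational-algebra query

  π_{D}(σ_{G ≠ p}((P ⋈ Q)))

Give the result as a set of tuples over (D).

Joining P and Q on G yields {(b, 18, 15, 24), (b, 18, 3, 32), (b, 18, 30, 39), (b, 18, 37, 12), (b, 18, 40, 39), (b, 30, 15, 24), (b, 30, 3, 32), (b, 30, 30, 39), (b, 30, 37, 12), (b, 30, 40, 39), (b, 33, 15, 24), (b, 33, 3, 32), (b, 33, 30, 39), (b, 33, 37, 12), (b, 33, 40, 39), (p, 31, 12, 2), (p, 31, 9, 39), (p, 36, 12, 2), (p, 36, 9, 39)}.
σ[G ≠ p]: keep tuples satisfying G ≠ p → {(b, 18, 15, 24), (b, 18, 3, 32), (b, 18, 30, 39), (b, 18, 37, 12), (b, 18, 40, 39), (b, 30, 15, 24), (b, 30, 3, 32), (b, 30, 30, 39), (b, 30, 37, 12), (b, 30, 40, 39), (b, 33, 15, 24), (b, 33, 3, 32), (b, 33, 30, 39), (b, 33, 37, 12), (b, 33, 40, 39)}
π_{D} gives {15, 3, 30, 37, 40} (10 duplicate(s) eliminated).

{15, 3, 30, 37, 40}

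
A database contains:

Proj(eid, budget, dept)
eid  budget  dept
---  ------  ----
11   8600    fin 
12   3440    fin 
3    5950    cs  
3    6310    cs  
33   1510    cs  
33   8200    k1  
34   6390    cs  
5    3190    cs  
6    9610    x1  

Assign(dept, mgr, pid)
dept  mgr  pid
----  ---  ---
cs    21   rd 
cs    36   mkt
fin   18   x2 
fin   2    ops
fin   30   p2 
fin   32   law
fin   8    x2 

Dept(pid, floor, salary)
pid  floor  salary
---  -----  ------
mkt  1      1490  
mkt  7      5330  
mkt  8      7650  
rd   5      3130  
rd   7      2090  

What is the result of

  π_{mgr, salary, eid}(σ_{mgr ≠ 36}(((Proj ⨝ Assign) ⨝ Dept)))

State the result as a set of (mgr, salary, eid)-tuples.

{(21, 2090, 3), (21, 2090, 33), (21, 2090, 34), (21, 2090, 5), (21, 3130, 3), (21, 3130, 33), (21, 3130, 34), (21, 3130, 5)}

Joining Proj and Assign on dept yields {(11, 8600, fin, 18, x2), (11, 8600, fin, 2, ops), (11, 8600, fin, 30, p2), (11, 8600, fin, 32, law), (11, 8600, fin, 8, x2), (12, 3440, fin, 18, x2), (12, 3440, fin, 2, ops), (12, 3440, fin, 30, p2), (12, 3440, fin, 32, law), (12, 3440, fin, 8, x2), (3, 5950, cs, 21, rd), (3, 5950, cs, 36, mkt), (3, 6310, cs, 21, rd), (3, 6310, cs, 36, mkt), (33, 1510, cs, 21, rd), (33, 1510, cs, 36, mkt), (34, 6390, cs, 21, rd), (34, 6390, cs, 36, mkt), (5, 3190, cs, 21, rd), (5, 3190, cs, 36, mkt)}.
Joining (Proj ⨝ Assign) and Dept on pid yields {(3, 5950, cs, 21, rd, 5, 3130), (3, 5950, cs, 21, rd, 7, 2090), (3, 5950, cs, 36, mkt, 1, 1490), (3, 5950, cs, 36, mkt, 7, 5330), (3, 5950, cs, 36, mkt, 8, 7650), (3, 6310, cs, 21, rd, 5, 3130), (3, 6310, cs, 21, rd, 7, 2090), (3, 6310, cs, 36, mkt, 1, 1490), (3, 6310, cs, 36, mkt, 7, 5330), (3, 6310, cs, 36, mkt, 8, 7650), (33, 1510, cs, 21, rd, 5, 3130), (33, 1510, cs, 21, rd, 7, 2090), (33, 1510, cs, 36, mkt, 1, 1490), (33, 1510, cs, 36, mkt, 7, 5330), (33, 1510, cs, 36, mkt, 8, 7650), (34, 6390, cs, 21, rd, 5, 3130), (34, 6390, cs, 21, rd, 7, 2090), (34, 6390, cs, 36, mkt, 1, 1490), (34, 6390, cs, 36, mkt, 7, 5330), (34, 6390, cs, 36, mkt, 8, 7650), (5, 3190, cs, 21, rd, 5, 3130), (5, 3190, cs, 21, rd, 7, 2090), (5, 3190, cs, 36, mkt, 1, 1490), (5, 3190, cs, 36, mkt, 7, 5330), (5, 3190, cs, 36, mkt, 8, 7650)}.
Selection mgr ≠ 36: {(3, 5950, cs, 21, rd, 5, 3130), (3, 5950, cs, 21, rd, 7, 2090), (3, 6310, cs, 21, rd, 5, 3130), (3, 6310, cs, 21, rd, 7, 2090), (33, 1510, cs, 21, rd, 5, 3130), (33, 1510, cs, 21, rd, 7, 2090), (34, 6390, cs, 21, rd, 5, 3130), (34, 6390, cs, 21, rd, 7, 2090), (5, 3190, cs, 21, rd, 5, 3130), (5, 3190, cs, 21, rd, 7, 2090)}
Projecting to mgr, salary, eid (2 duplicate(s) eliminated): {(21, 2090, 3), (21, 2090, 33), (21, 2090, 34), (21, 2090, 5), (21, 3130, 3), (21, 3130, 33), (21, 3130, 34), (21, 3130, 5)}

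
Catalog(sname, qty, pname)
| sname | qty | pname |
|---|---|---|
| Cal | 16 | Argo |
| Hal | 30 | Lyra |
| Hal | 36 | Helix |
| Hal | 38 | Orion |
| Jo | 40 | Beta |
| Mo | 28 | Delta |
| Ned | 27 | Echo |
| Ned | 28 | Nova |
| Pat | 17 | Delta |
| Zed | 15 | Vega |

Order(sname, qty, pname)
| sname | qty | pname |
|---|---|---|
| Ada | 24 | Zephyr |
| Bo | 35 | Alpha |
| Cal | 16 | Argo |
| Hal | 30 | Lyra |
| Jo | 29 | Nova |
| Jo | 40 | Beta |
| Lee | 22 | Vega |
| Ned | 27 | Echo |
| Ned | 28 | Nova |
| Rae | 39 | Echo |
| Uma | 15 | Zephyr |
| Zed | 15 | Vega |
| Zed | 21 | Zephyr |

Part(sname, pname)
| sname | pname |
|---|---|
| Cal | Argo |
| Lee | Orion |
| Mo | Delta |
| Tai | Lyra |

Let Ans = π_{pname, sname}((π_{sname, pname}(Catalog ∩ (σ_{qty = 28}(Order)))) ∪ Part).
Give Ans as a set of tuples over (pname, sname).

{(Argo, Cal), (Delta, Mo), (Lyra, Tai), (Nova, Ned), (Orion, Lee)}

Filtering on qty = 28 leaves {(Ned, 28, Nova)}.
Set intersection of the two operands is {(Ned, 28, Nova)}.
Projecting to sname, pname: {(Ned, Nova)}
Set union of the two operands is {(Cal, Argo), (Lee, Orion), (Mo, Delta), (Ned, Nova), (Tai, Lyra)}.
Projecting to pname, sname: {(Argo, Cal), (Delta, Mo), (Lyra, Tai), (Nova, Ned), (Orion, Lee)}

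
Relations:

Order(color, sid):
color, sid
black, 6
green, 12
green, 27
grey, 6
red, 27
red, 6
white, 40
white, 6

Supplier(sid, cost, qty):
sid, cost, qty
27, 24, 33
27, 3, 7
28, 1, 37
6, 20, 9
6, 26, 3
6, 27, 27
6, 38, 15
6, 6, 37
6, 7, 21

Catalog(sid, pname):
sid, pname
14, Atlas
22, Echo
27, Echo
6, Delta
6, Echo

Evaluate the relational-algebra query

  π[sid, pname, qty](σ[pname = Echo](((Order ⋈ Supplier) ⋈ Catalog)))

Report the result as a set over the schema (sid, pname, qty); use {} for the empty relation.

Joining Order and Supplier on sid yields {(black, 6, 20, 9), (black, 6, 26, 3), (black, 6, 27, 27), (black, 6, 38, 15), (black, 6, 6, 37), (black, 6, 7, 21), (green, 27, 24, 33), (green, 27, 3, 7), (grey, 6, 20, 9), (grey, 6, 26, 3), (grey, 6, 27, 27), (grey, 6, 38, 15), (grey, 6, 6, 37), (grey, 6, 7, 21), (red, 27, 24, 33), (red, 27, 3, 7), (red, 6, 20, 9), (red, 6, 26, 3), (red, 6, 27, 27), (red, 6, 38, 15), (red, 6, 6, 37), (red, 6, 7, 21), (white, 6, 20, 9), (white, 6, 26, 3), (white, 6, 27, 27), (white, 6, 38, 15), (white, 6, 6, 37), (white, 6, 7, 21)}.
Joining (Order ⋈ Supplier) and Catalog on sid yields {(black, 6, 20, 9, Delta), (black, 6, 20, 9, Echo), (black, 6, 26, 3, Delta), (black, 6, 26, 3, Echo), (black, 6, 27, 27, Delta), (black, 6, 27, 27, Echo), (black, 6, 38, 15, Delta), (black, 6, 38, 15, Echo), (black, 6, 6, 37, Delta), (black, 6, 6, 37, Echo), (black, 6, 7, 21, Delta), (black, 6, 7, 21, Echo), (green, 27, 24, 33, Echo), (green, 27, 3, 7, Echo), (grey, 6, 20, 9, Delta), (grey, 6, 20, 9, Echo), (grey, 6, 26, 3, Delta), (grey, 6, 26, 3, Echo), (grey, 6, 27, 27, Delta), (grey, 6, 27, 27, Echo), (grey, 6, 38, 15, Delta), (grey, 6, 38, 15, Echo), (grey, 6, 6, 37, Delta), (grey, 6, 6, 37, Echo), (grey, 6, 7, 21, Delta), (grey, 6, 7, 21, Echo), (red, 27, 24, 33, Echo), (red, 27, 3, 7, Echo), (red, 6, 20, 9, Delta), (red, 6, 20, 9, Echo), (red, 6, 26, 3, Delta), (red, 6, 26, 3, Echo), (red, 6, 27, 27, Delta), (red, 6, 27, 27, Echo), (red, 6, 38, 15, Delta), (red, 6, 38, 15, Echo), (red, 6, 6, 37, Delta), (red, 6, 6, 37, Echo), (red, 6, 7, 21, Delta), (red, 6, 7, 21, Echo), (white, 6, 20, 9, Delta), (white, 6, 20, 9, Echo), (white, 6, 26, 3, Delta), (white, 6, 26, 3, Echo), (white, 6, 27, 27, Delta), (white, 6, 27, 27, Echo), (white, 6, 38, 15, Delta), (white, 6, 38, 15, Echo), (white, 6, 6, 37, Delta), (white, 6, 6, 37, Echo), (white, 6, 7, 21, Delta), (white, 6, 7, 21, Echo)}.
σ[pname = Echo]: keep tuples satisfying pname = Echo → {(black, 6, 20, 9, Echo), (black, 6, 26, 3, Echo), (black, 6, 27, 27, Echo), (black, 6, 38, 15, Echo), (black, 6, 6, 37, Echo), (black, 6, 7, 21, Echo), (green, 27, 24, 33, Echo), (green, 27, 3, 7, Echo), (grey, 6, 20, 9, Echo), (grey, 6, 26, 3, Echo), (grey, 6, 27, 27, Echo), (grey, 6, 38, 15, Echo), (grey, 6, 6, 37, Echo), (grey, 6, 7, 21, Echo), (red, 27, 24, 33, Echo), (red, 27, 3, 7, Echo), (red, 6, 20, 9, Echo), (red, 6, 26, 3, Echo), (red, 6, 27, 27, Echo), (red, 6, 38, 15, Echo), (red, 6, 6, 37, Echo), (red, 6, 7, 21, Echo), (white, 6, 20, 9, Echo), (white, 6, 26, 3, Echo), (white, 6, 27, 27, Echo), (white, 6, 38, 15, Echo), (white, 6, 6, 37, Echo), (white, 6, 7, 21, Echo)}
Projecting to sid, pname, qty (20 duplicate(s) eliminated): {(27, Echo, 33), (27, Echo, 7), (6, Echo, 15), (6, Echo, 21), (6, Echo, 27), (6, Echo, 3), (6, Echo, 37), (6, Echo, 9)}

{(27, Echo, 33), (27, Echo, 7), (6, Echo, 15), (6, Echo, 21), (6, Echo, 27), (6, Echo, 3), (6, Echo, 37), (6, Echo, 9)}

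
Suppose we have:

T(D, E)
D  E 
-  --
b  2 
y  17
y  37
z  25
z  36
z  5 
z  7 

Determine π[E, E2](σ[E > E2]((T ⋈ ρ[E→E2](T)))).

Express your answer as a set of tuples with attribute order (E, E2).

{(25, 5), (25, 7), (36, 25), (36, 5), (36, 7), (37, 17), (7, 5)}

ρ[E→E2]: schema becomes (D, E2); tuples unchanged.
Joining T and ρ[E→E2](T) on D yields {(b, 2, 2), (y, 17, 17), (y, 17, 37), (y, 37, 17), (y, 37, 37), (z, 25, 25), (z, 25, 36), (z, 25, 5), (z, 25, 7), (z, 36, 25), (z, 36, 36), (z, 36, 5), (z, 36, 7), (z, 5, 25), (z, 5, 36), (z, 5, 5), (z, 5, 7), (z, 7, 25), (z, 7, 36), (z, 7, 5), (z, 7, 7)}.
σ[E > E2]: keep tuples satisfying E > E2 → {(y, 37, 17), (z, 25, 5), (z, 25, 7), (z, 36, 25), (z, 36, 5), (z, 36, 7), (z, 7, 5)}
Projecting to E, E2: {(25, 5), (25, 7), (36, 25), (36, 5), (36, 7), (37, 17), (7, 5)}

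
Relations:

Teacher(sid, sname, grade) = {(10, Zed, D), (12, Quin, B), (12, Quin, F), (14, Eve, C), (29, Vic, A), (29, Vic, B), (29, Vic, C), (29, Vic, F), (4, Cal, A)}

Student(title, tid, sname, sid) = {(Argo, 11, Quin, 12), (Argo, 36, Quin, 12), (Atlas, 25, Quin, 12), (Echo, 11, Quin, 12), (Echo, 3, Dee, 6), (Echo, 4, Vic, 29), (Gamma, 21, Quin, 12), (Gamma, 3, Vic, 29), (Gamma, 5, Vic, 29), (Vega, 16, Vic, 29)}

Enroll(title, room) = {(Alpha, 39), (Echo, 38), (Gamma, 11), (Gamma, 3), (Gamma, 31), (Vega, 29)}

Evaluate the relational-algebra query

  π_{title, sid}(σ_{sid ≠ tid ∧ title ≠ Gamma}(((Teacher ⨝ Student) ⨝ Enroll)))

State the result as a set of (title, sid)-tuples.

{(Echo, 12), (Echo, 29), (Vega, 29)}

Teacher ⋈ Student (natural join on sid, sname): {(12, Quin, B, Argo, 11), (12, Quin, B, Argo, 36), (12, Quin, B, Atlas, 25), (12, Quin, B, Echo, 11), (12, Quin, B, Gamma, 21), (12, Quin, F, Argo, 11), (12, Quin, F, Argo, 36), (12, Quin, F, Atlas, 25), (12, Quin, F, Echo, 11), (12, Quin, F, Gamma, 21), (29, Vic, A, Echo, 4), (29, Vic, A, Gamma, 3), (29, Vic, A, Gamma, 5), (29, Vic, A, Vega, 16), (29, Vic, B, Echo, 4), (29, Vic, B, Gamma, 3), (29, Vic, B, Gamma, 5), (29, Vic, B, Vega, 16), (29, Vic, C, Echo, 4), (29, Vic, C, Gamma, 3), (29, Vic, C, Gamma, 5), (29, Vic, C, Vega, 16), (29, Vic, F, Echo, 4), (29, Vic, F, Gamma, 3), (29, Vic, F, Gamma, 5), (29, Vic, F, Vega, 16)}
(Teacher ⨝ Student) ⋈ Enroll (natural join on title): {(12, Quin, B, Echo, 11, 38), (12, Quin, B, Gamma, 21, 11), (12, Quin, B, Gamma, 21, 3), (12, Quin, B, Gamma, 21, 31), (12, Quin, F, Echo, 11, 38), (12, Quin, F, Gamma, 21, 11), (12, Quin, F, Gamma, 21, 3), (12, Quin, F, Gamma, 21, 31), (29, Vic, A, Echo, 4, 38), (29, Vic, A, Gamma, 3, 11), (29, Vic, A, Gamma, 3, 3), (29, Vic, A, Gamma, 3, 31), (29, Vic, A, Gamma, 5, 11), (29, Vic, A, Gamma, 5, 3), (29, Vic, A, Gamma, 5, 31), (29, Vic, A, Vega, 16, 29), (29, Vic, B, Echo, 4, 38), (29, Vic, B, Gamma, 3, 11), (29, Vic, B, Gamma, 3, 3), (29, Vic, B, Gamma, 3, 31), (29, Vic, B, Gamma, 5, 11), (29, Vic, B, Gamma, 5, 3), (29, Vic, B, Gamma, 5, 31), (29, Vic, B, Vega, 16, 29), (29, Vic, C, Echo, 4, 38), (29, Vic, C, Gamma, 3, 11), (29, Vic, C, Gamma, 3, 3), (29, Vic, C, Gamma, 3, 31), (29, Vic, C, Gamma, 5, 11), (29, Vic, C, Gamma, 5, 3), (29, Vic, C, Gamma, 5, 31), (29, Vic, C, Vega, 16, 29), (29, Vic, F, Echo, 4, 38), (29, Vic, F, Gamma, 3, 11), (29, Vic, F, Gamma, 3, 3), (29, Vic, F, Gamma, 3, 31), (29, Vic, F, Gamma, 5, 11), (29, Vic, F, Gamma, 5, 3), (29, Vic, F, Gamma, 5, 31), (29, Vic, F, Vega, 16, 29)}
Apply σ_{sid ≠ tid ∧ title ≠ Gamma}; surviving tuples: {(12, Quin, B, Echo, 11, 38), (12, Quin, F, Echo, 11, 38), (29, Vic, A, Echo, 4, 38), (29, Vic, A, Vega, 16, 29), (29, Vic, B, Echo, 4, 38), (29, Vic, B, Vega, 16, 29), (29, Vic, C, Echo, 4, 38), (29, Vic, C, Vega, 16, 29), (29, Vic, F, Echo, 4, 38), (29, Vic, F, Vega, 16, 29)}
π[title, sid]: project onto (title, sid) (7 duplicate(s) eliminated) → {(Echo, 12), (Echo, 29), (Vega, 29)}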